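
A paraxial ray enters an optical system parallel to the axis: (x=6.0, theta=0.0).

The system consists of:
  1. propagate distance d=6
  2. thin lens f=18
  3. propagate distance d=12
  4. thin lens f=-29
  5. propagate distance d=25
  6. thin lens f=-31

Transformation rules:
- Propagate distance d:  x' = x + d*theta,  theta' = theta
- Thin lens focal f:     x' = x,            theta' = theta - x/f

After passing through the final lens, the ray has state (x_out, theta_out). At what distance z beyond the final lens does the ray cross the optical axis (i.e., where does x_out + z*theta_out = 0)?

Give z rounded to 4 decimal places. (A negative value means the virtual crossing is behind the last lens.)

Initial: x=6.0000 theta=0.0000
After 1 (propagate distance d=6): x=6.0000 theta=0.0000
After 2 (thin lens f=18): x=6.0000 theta=-1/3 (≈-0.3333)
After 3 (propagate distance d=12): x=2.0000 theta=-1/3 (≈-0.3333)
After 4 (thin lens f=-29): x=2.0000 theta=-23/87 (≈-0.2644)
After 5 (propagate distance d=25): x=-401/87 (≈-4.6092) theta=-23/87 (≈-0.2644)
After 6 (thin lens f=-31): x=-401/87 (≈-4.6092) theta=-1114/2697 (≈-0.4131)
z_focus = -x_out/theta_out = -(-401/87)/(-1114/2697) = -12431/1114 ≈ -11.1589
Rounded to 4 decimal places: z = -11.1589

Answer: -11.1589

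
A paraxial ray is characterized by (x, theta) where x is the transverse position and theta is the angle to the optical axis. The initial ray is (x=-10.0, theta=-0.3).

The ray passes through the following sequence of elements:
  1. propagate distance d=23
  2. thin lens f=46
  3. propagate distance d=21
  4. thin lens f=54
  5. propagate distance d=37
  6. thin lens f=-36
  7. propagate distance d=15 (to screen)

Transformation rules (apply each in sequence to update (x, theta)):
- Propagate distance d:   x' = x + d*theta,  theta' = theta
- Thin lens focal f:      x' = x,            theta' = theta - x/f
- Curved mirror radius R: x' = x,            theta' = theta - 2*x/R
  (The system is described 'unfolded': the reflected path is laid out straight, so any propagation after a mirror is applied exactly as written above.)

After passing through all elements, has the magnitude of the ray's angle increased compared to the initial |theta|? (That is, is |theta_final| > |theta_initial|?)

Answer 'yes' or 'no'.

Answer: no

Derivation:
Initial: x=-10.0000 theta=-0.3000
After 1 (propagate distance d=23): x=-16.9000 theta=-0.3000
After 2 (thin lens f=46): x=-16.9000 theta=31/460 (≈0.0674)
After 3 (propagate distance d=21): x=-7123/460 (≈-15.4848) theta=31/460 (≈0.0674)
After 4 (thin lens f=54): x=-7123/460 (≈-15.4848) theta=8797/24840 (≈0.3541)
After 5 (propagate distance d=37): x=-59153/24840 (≈-2.3814) theta=8797/24840 (≈0.3541)
After 6 (thin lens f=-36): x=-59153/24840 (≈-2.3814) theta=257539/894240 (≈0.2880)
After 7 (propagate distance d=15 (to screen)): x=577859/298080 (≈1.9386) theta=257539/894240 (≈0.2880)
|theta_initial|=0.3000 |theta_final|=257539/894240 (≈0.2880) -> not increased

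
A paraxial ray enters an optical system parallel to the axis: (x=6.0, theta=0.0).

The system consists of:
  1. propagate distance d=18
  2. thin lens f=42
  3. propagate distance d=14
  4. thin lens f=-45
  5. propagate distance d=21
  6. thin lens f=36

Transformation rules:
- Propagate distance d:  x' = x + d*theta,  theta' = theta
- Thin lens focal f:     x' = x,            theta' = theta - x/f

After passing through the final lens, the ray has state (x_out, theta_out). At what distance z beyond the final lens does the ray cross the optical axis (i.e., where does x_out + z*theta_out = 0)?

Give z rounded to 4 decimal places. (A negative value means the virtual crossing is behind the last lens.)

Answer: 21.4574

Derivation:
Initial: x=6.0000 theta=0.0000
After 1 (propagate distance d=18): x=6.0000 theta=0.0000
After 2 (thin lens f=42): x=6.0000 theta=-1/7 (≈-0.1429)
After 3 (propagate distance d=14): x=4.0000 theta=-1/7 (≈-0.1429)
After 4 (thin lens f=-45): x=4.0000 theta=-17/315 (≈-0.0540)
After 5 (propagate distance d=21): x=43/15 (≈2.8667) theta=-17/315 (≈-0.0540)
After 6 (thin lens f=36): x=43/15 (≈2.8667) theta=-101/756 (≈-0.1336)
z_focus = -x_out/theta_out = -(43/15)/(-101/756) = 10836/505 ≈ 21.4574
Rounded to 4 decimal places: z = 21.4574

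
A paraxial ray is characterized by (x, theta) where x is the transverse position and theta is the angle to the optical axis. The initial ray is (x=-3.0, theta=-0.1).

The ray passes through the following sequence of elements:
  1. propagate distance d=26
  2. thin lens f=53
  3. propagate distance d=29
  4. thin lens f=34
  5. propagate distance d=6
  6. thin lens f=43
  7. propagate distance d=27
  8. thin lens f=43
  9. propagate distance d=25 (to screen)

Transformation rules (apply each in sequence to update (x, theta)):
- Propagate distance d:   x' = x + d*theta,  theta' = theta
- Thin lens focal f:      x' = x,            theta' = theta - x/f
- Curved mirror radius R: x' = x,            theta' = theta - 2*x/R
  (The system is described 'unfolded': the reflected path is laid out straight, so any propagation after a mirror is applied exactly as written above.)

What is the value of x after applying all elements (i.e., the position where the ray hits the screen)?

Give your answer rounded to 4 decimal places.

Answer: 7.9004

Derivation:
Initial: x=-3.0000 theta=-0.1000
After 1 (propagate distance d=26): x=-5.6000 theta=-0.1000
After 2 (thin lens f=53): x=-5.6000 theta=3/530 (≈0.0057)
After 3 (propagate distance d=29): x=-2881/530 (≈-5.4358) theta=3/530 (≈0.0057)
After 4 (thin lens f=34): x=-2881/530 (≈-5.4358) theta=2983/18020 (≈0.1655)
After 5 (propagate distance d=6): x=-20014/4505 (≈-4.4426) theta=2983/18020 (≈0.1655)
After 6 (thin lens f=43): x=-20014/4505 (≈-4.4426) theta=41665/154972 (≈0.2689)
After 7 (propagate distance d=27): x=2182367/774860 (≈2.8165) theta=41665/154972 (≈0.2689)
After 8 (thin lens f=43): x=2182367/774860 (≈2.8165) theta=1693902/8329745 (≈0.2034)
After 9 (propagate distance d=25 (to screen)): x=263231981/33318980 (≈7.9004) theta=1693902/8329745 (≈0.2034)
Rounded to 4 decimal places: x = 7.9004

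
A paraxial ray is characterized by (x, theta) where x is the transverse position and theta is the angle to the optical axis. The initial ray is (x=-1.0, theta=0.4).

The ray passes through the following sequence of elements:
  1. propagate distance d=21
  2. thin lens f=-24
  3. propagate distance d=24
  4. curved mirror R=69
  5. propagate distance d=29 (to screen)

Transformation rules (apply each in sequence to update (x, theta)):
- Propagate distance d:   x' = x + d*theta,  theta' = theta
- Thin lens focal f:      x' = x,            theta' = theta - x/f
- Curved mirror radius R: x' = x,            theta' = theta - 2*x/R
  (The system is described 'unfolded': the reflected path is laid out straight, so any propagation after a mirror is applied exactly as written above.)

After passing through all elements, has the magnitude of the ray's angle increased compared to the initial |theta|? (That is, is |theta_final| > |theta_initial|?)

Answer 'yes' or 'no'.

Answer: no

Derivation:
Initial: x=-1.0000 theta=0.4000
After 1 (propagate distance d=21): x=7.4000 theta=0.4000
After 2 (thin lens f=-24): x=7.4000 theta=17/24 (≈0.7083)
After 3 (propagate distance d=24): x=24.4000 theta=17/24 (≈0.7083)
After 4 (curved mirror R=69): x=24.4000 theta=1/920 (≈0.0011)
After 5 (propagate distance d=29 (to screen)): x=22477/920 (≈24.4315) theta=1/920 (≈0.0011)
|theta_initial|=0.4000 |theta_final|=1/920 (≈0.0011) -> not increased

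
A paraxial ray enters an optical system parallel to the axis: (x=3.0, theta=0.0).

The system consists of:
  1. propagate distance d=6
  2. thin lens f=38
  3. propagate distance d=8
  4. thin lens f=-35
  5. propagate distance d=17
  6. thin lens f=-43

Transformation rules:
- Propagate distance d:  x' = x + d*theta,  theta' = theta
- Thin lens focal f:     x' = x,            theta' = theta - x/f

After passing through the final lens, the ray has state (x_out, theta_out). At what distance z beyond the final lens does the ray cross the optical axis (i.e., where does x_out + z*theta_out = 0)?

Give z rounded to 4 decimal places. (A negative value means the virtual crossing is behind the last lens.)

Answer: -55.3267

Derivation:
Initial: x=3.0000 theta=0.0000
After 1 (propagate distance d=6): x=3.0000 theta=0.0000
After 2 (thin lens f=38): x=3.0000 theta=-3/38 (≈-0.0789)
After 3 (propagate distance d=8): x=45/19 (≈2.3684) theta=-3/38 (≈-0.0789)
After 4 (thin lens f=-35): x=45/19 (≈2.3684) theta=-3/266 (≈-0.0113)
After 5 (propagate distance d=17): x=579/266 (≈2.1767) theta=-3/266 (≈-0.0113)
After 6 (thin lens f=-43): x=579/266 (≈2.1767) theta=225/5719 (≈0.0393)
z_focus = -x_out/theta_out = -(579/266)/(225/5719) = -8299/150 ≈ -55.3267
Rounded to 4 decimal places: z = -55.3267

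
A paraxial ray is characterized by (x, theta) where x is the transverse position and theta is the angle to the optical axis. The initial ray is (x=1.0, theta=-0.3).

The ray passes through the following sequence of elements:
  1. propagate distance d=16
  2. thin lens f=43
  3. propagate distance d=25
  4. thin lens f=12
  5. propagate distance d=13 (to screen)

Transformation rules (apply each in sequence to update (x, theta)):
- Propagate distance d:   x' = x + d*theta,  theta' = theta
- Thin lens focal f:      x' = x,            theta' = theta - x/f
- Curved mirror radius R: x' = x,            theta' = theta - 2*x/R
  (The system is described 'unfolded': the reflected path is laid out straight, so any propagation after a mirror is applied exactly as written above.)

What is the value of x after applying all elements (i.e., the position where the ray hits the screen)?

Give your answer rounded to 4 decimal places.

Answer: -1.9936

Derivation:
Initial: x=1.0000 theta=-0.3000
After 1 (propagate distance d=16): x=-3.8000 theta=-0.3000
After 2 (thin lens f=43): x=-3.8000 theta=-91/430 (≈-0.2116)
After 3 (propagate distance d=25): x=-3909/430 (≈-9.0907) theta=-91/430 (≈-0.2116)
After 4 (thin lens f=12): x=-3909/430 (≈-9.0907) theta=939/1720 (≈0.5459)
After 5 (propagate distance d=13 (to screen)): x=-3429/1720 (≈-1.9936) theta=939/1720 (≈0.5459)
Rounded to 4 decimal places: x = -1.9936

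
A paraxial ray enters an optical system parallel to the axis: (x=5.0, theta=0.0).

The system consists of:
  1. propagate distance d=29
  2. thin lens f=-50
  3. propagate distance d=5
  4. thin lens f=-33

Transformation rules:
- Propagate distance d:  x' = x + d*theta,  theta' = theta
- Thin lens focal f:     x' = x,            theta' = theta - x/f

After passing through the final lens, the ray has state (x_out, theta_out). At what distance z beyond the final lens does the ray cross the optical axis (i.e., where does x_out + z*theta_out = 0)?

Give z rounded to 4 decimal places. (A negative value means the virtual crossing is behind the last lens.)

Answer: -20.6250

Derivation:
Initial: x=5.0000 theta=0.0000
After 1 (propagate distance d=29): x=5.0000 theta=0.0000
After 2 (thin lens f=-50): x=5.0000 theta=0.1000
After 3 (propagate distance d=5): x=5.5000 theta=0.1000
After 4 (thin lens f=-33): x=5.5000 theta=4/15 (≈0.2667)
z_focus = -x_out/theta_out = -(5.5000)/(4/15) = -20.6250
Rounded to 4 decimal places: z = -20.6250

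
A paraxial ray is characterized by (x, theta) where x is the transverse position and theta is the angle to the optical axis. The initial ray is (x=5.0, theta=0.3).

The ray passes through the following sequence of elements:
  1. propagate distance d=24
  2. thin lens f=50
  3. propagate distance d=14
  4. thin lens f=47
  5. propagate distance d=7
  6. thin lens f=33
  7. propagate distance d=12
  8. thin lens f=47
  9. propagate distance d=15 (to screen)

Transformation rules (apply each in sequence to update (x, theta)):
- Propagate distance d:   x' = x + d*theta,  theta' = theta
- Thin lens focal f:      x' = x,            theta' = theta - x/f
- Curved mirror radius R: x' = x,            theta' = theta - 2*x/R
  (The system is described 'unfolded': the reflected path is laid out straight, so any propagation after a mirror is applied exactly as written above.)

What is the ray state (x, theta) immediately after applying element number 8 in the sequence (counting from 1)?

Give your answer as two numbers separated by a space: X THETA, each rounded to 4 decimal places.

Initial: x=5.0000 theta=0.3000
After 1 (propagate distance d=24): x=12.2000 theta=0.3000
After 2 (thin lens f=50): x=12.2000 theta=0.0560
After 3 (propagate distance d=14): x=12.9840 theta=0.0560
After 4 (thin lens f=47): x=12.9840 theta=-1294/5875 (≈-0.2203)
After 5 (propagate distance d=7): x=67223/5875 (≈11.4422) theta=-1294/5875 (≈-0.2203)
After 6 (thin lens f=33): x=67223/5875 (≈11.4422) theta=-4397/7755 (≈-0.5670)
After 7 (propagate distance d=12): x=299753/64625 (≈4.6383) theta=-4397/7755 (≈-0.5670)
After 8 (thin lens f=47): x=299753/64625 (≈4.6383) theta=-6065734/9112125 (≈-0.6657)
Rounded to 4 decimal places: x = 4.6383, theta = -0.6657

Answer: 4.6383 -0.6657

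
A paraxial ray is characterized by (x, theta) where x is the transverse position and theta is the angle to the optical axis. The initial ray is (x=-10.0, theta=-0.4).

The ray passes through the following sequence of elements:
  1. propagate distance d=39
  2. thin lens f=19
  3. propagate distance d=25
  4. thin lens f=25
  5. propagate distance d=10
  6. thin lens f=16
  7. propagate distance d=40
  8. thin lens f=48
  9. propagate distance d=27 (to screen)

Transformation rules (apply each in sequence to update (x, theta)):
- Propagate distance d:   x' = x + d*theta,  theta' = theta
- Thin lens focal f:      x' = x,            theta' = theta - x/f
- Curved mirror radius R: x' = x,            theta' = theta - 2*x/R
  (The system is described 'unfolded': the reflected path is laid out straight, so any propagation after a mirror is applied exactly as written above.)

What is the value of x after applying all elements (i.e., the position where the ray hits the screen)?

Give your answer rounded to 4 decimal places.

Answer: 26.0581

Derivation:
Initial: x=-10.0000 theta=-0.4000
After 1 (propagate distance d=39): x=-25.6000 theta=-0.4000
After 2 (thin lens f=19): x=-25.6000 theta=18/19 (≈0.9474)
After 3 (propagate distance d=25): x=-182/95 (≈-1.9158) theta=18/19 (≈0.9474)
After 4 (thin lens f=25): x=-182/95 (≈-1.9158) theta=1.0240
After 5 (propagate distance d=10): x=3954/475 (≈8.3242) theta=1.0240
After 6 (thin lens f=16): x=3954/475 (≈8.3242) theta=9571/19000 (≈0.5037)
After 7 (propagate distance d=40): x=541/19 (≈28.4737) theta=9571/19000 (≈0.5037)
After 8 (thin lens f=48): x=541/19 (≈28.4737) theta=-10199/114000 (≈-0.0895)
After 9 (propagate distance d=27 (to screen)): x=990209/38000 (≈26.0581) theta=-10199/114000 (≈-0.0895)
Rounded to 4 decimal places: x = 26.0581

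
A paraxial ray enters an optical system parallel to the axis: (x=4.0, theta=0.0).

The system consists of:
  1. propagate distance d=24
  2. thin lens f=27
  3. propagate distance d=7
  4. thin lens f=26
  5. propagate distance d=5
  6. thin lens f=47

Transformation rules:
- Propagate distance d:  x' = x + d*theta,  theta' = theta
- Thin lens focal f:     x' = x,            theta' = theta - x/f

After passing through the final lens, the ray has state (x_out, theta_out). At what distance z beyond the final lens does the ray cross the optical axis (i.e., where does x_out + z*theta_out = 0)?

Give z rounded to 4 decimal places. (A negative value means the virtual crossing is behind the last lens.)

Initial: x=4.0000 theta=0.0000
After 1 (propagate distance d=24): x=4.0000 theta=0.0000
After 2 (thin lens f=27): x=4.0000 theta=-4/27 (≈-0.1481)
After 3 (propagate distance d=7): x=80/27 (≈2.9630) theta=-4/27 (≈-0.1481)
After 4 (thin lens f=26): x=80/27 (≈2.9630) theta=-92/351 (≈-0.2621)
After 5 (propagate distance d=5): x=580/351 (≈1.6524) theta=-92/351 (≈-0.2621)
After 6 (thin lens f=47): x=580/351 (≈1.6524) theta=-4904/16497 (≈-0.2973)
z_focus = -x_out/theta_out = -(580/351)/(-4904/16497) = 6815/1226 ≈ 5.5587
Rounded to 4 decimal places: z = 5.5587

Answer: 5.5587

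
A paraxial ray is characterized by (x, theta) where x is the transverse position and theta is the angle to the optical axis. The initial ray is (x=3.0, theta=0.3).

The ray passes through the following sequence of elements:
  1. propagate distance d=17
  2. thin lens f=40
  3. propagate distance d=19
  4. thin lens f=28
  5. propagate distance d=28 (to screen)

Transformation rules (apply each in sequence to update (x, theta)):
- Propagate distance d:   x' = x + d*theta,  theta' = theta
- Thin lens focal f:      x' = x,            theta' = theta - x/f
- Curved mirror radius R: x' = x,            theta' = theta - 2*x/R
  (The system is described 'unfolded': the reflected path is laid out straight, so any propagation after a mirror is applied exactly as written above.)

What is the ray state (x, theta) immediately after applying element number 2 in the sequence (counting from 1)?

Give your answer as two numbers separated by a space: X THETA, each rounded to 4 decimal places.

Initial: x=3.0000 theta=0.3000
After 1 (propagate distance d=17): x=8.1000 theta=0.3000
After 2 (thin lens f=40): x=8.1000 theta=0.0975
Rounded to 4 decimal places: x = 8.1000, theta = 0.0975

Answer: 8.1000 0.0975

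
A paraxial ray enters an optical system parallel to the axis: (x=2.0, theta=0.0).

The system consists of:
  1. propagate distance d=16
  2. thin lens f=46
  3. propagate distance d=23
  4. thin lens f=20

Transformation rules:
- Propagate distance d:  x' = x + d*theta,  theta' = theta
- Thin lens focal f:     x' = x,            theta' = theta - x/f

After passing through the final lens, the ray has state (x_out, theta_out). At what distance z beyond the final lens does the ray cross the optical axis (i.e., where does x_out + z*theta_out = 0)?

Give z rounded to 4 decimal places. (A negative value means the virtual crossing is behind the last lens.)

Answer: 10.6977

Derivation:
Initial: x=2.0000 theta=0.0000
After 1 (propagate distance d=16): x=2.0000 theta=0.0000
After 2 (thin lens f=46): x=2.0000 theta=-1/23 (≈-0.0435)
After 3 (propagate distance d=23): x=1.0000 theta=-1/23 (≈-0.0435)
After 4 (thin lens f=20): x=1.0000 theta=-43/460 (≈-0.0935)
z_focus = -x_out/theta_out = -(1.0000)/(-43/460) = 460/43 ≈ 10.6977
Rounded to 4 decimal places: z = 10.6977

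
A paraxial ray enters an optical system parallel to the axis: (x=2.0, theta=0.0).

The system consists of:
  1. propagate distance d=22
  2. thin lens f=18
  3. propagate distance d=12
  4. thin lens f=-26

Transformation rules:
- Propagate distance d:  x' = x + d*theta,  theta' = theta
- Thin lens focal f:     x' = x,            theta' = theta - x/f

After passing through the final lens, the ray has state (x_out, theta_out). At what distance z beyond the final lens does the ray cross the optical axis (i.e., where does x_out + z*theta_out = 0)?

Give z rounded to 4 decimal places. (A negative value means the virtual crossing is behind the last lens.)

Answer: 7.8000

Derivation:
Initial: x=2.0000 theta=0.0000
After 1 (propagate distance d=22): x=2.0000 theta=0.0000
After 2 (thin lens f=18): x=2.0000 theta=-1/9 (≈-0.1111)
After 3 (propagate distance d=12): x=2/3 (≈0.6667) theta=-1/9 (≈-0.1111)
After 4 (thin lens f=-26): x=2/3 (≈0.6667) theta=-10/117 (≈-0.0855)
z_focus = -x_out/theta_out = -(2/3)/(-10/117) = 7.8000
Rounded to 4 decimal places: z = 7.8000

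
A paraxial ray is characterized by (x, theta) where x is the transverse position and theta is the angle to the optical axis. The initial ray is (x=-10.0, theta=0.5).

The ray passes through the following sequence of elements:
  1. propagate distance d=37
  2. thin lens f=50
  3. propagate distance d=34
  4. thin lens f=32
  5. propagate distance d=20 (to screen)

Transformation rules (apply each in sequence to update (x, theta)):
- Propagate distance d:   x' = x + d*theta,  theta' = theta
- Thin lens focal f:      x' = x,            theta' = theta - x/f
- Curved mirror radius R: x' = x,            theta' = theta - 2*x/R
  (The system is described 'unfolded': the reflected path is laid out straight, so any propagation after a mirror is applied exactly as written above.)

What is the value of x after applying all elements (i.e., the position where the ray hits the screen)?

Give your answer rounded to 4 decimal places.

Answer: 13.9950

Derivation:
Initial: x=-10.0000 theta=0.5000
After 1 (propagate distance d=37): x=8.5000 theta=0.5000
After 2 (thin lens f=50): x=8.5000 theta=0.3300
After 3 (propagate distance d=34): x=19.7200 theta=0.3300
After 4 (thin lens f=32): x=19.7200 theta=-229/800 (≈-0.2863)
After 5 (propagate distance d=20 (to screen)): x=13.9950 theta=-229/800 (≈-0.2863)
Rounded to 4 decimal places: x = 13.9950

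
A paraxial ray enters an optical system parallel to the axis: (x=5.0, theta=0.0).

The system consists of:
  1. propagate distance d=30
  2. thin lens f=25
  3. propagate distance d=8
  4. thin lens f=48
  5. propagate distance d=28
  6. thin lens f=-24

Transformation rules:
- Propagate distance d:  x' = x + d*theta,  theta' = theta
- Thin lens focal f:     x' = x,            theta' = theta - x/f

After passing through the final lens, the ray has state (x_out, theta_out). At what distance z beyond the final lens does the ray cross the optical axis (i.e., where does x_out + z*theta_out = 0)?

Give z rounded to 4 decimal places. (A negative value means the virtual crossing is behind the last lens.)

Answer: -9.3978

Derivation:
Initial: x=5.0000 theta=0.0000
After 1 (propagate distance d=30): x=5.0000 theta=0.0000
After 2 (thin lens f=25): x=5.0000 theta=-0.2000
After 3 (propagate distance d=8): x=3.4000 theta=-0.2000
After 4 (thin lens f=48): x=3.4000 theta=-13/48 (≈-0.2708)
After 5 (propagate distance d=28): x=-251/60 (≈-4.1833) theta=-13/48 (≈-0.2708)
After 6 (thin lens f=-24): x=-251/60 (≈-4.1833) theta=-641/1440 (≈-0.4451)
z_focus = -x_out/theta_out = -(-251/60)/(-641/1440) = -6024/641 ≈ -9.3978
Rounded to 4 decimal places: z = -9.3978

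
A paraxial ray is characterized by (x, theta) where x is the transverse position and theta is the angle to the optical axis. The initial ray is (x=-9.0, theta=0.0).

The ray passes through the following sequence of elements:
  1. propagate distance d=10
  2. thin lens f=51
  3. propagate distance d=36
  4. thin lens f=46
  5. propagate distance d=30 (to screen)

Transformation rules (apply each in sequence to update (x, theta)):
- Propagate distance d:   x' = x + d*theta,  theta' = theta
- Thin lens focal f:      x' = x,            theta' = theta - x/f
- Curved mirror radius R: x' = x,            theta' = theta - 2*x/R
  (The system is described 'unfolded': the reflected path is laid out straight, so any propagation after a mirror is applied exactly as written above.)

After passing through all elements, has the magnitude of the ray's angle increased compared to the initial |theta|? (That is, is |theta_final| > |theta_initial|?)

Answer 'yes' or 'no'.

Answer: yes

Derivation:
Initial: x=-9.0000 theta=0.0000
After 1 (propagate distance d=10): x=-9.0000 theta=0.0000
After 2 (thin lens f=51): x=-9.0000 theta=3/17 (≈0.1765)
After 3 (propagate distance d=36): x=-45/17 (≈-2.6471) theta=3/17 (≈0.1765)
After 4 (thin lens f=46): x=-45/17 (≈-2.6471) theta=183/782 (≈0.2340)
After 5 (propagate distance d=30 (to screen)): x=1710/391 (≈4.3734) theta=183/782 (≈0.2340)
|theta_initial|=0.0000 |theta_final|=183/782 (≈0.2340) -> increased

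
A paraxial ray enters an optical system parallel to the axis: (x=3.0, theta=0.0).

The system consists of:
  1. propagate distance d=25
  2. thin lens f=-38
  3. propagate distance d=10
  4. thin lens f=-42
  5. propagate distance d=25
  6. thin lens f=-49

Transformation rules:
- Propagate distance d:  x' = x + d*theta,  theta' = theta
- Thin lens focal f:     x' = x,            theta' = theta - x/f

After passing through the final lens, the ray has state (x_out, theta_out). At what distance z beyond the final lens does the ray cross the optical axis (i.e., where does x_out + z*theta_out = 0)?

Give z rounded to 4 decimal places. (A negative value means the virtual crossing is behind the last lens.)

Answer: -24.0934

Derivation:
Initial: x=3.0000 theta=0.0000
After 1 (propagate distance d=25): x=3.0000 theta=0.0000
After 2 (thin lens f=-38): x=3.0000 theta=3/38 (≈0.0789)
After 3 (propagate distance d=10): x=72/19 (≈3.7895) theta=3/38 (≈0.0789)
After 4 (thin lens f=-42): x=72/19 (≈3.7895) theta=45/266 (≈0.1692)
After 5 (propagate distance d=25): x=2133/266 (≈8.0188) theta=45/266 (≈0.1692)
After 6 (thin lens f=-49): x=2133/266 (≈8.0188) theta=2169/6517 (≈0.3328)
z_focus = -x_out/theta_out = -(2133/266)/(2169/6517) = -11613/482 ≈ -24.0934
Rounded to 4 decimal places: z = -24.0934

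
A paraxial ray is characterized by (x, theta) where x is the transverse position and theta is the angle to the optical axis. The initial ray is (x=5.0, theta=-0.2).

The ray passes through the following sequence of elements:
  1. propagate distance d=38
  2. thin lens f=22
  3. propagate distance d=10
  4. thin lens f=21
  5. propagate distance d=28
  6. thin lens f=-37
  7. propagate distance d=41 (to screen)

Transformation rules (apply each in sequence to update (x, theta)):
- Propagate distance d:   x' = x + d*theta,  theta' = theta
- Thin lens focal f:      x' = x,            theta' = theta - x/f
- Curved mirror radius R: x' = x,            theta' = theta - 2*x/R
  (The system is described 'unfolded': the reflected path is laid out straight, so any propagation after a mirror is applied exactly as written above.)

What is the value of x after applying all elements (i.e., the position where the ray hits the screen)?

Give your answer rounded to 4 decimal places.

Initial: x=5.0000 theta=-0.2000
After 1 (propagate distance d=38): x=-2.6000 theta=-0.2000
After 2 (thin lens f=22): x=-2.6000 theta=-9/110 (≈-0.0818)
After 3 (propagate distance d=10): x=-188/55 (≈-3.4182) theta=-9/110 (≈-0.0818)
After 4 (thin lens f=21): x=-188/55 (≈-3.4182) theta=17/210 (≈0.0810)
After 5 (propagate distance d=28): x=-38/33 (≈-1.1515) theta=17/210 (≈0.0810)
After 6 (thin lens f=-37): x=-38/33 (≈-1.1515) theta=4259/85470 (≈0.0498)
After 7 (propagate distance d=41 (to screen)): x=76199/85470 (≈0.8915) theta=4259/85470 (≈0.0498)
Rounded to 4 decimal places: x = 0.8915

Answer: 0.8915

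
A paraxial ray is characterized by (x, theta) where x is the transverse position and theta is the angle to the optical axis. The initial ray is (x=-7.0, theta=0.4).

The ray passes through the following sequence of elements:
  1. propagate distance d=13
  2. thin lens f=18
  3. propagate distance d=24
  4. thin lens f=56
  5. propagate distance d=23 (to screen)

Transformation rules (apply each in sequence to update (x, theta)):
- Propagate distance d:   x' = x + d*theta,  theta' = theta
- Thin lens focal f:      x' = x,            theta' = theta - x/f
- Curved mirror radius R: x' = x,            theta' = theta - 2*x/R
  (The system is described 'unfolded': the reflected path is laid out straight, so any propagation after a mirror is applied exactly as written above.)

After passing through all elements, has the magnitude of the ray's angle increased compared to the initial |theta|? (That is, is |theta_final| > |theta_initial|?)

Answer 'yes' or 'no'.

Initial: x=-7.0000 theta=0.4000
After 1 (propagate distance d=13): x=-1.8000 theta=0.4000
After 2 (thin lens f=18): x=-1.8000 theta=0.5000
After 3 (propagate distance d=24): x=10.2000 theta=0.5000
After 4 (thin lens f=56): x=10.2000 theta=89/280 (≈0.3179)
After 5 (propagate distance d=23 (to screen)): x=4903/280 (≈17.5107) theta=89/280 (≈0.3179)
|theta_initial|=0.4000 |theta_final|=89/280 (≈0.3179) -> not increased

Answer: no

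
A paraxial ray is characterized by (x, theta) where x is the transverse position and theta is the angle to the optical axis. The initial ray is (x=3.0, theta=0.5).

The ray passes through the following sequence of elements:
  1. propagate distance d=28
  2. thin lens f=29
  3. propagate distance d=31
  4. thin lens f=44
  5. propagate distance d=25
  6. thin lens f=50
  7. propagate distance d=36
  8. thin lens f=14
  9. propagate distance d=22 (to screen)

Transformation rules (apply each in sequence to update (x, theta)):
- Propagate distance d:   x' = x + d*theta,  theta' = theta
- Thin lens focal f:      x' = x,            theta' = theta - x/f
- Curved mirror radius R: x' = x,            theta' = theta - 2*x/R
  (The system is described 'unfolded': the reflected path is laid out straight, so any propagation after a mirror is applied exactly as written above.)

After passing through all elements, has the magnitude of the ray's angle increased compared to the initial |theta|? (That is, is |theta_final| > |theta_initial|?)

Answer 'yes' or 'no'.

Initial: x=3.0000 theta=0.5000
After 1 (propagate distance d=28): x=17.0000 theta=0.5000
After 2 (thin lens f=29): x=17.0000 theta=-5/58 (≈-0.0862)
After 3 (propagate distance d=31): x=831/58 (≈14.3276) theta=-5/58 (≈-0.0862)
After 4 (thin lens f=44): x=831/58 (≈14.3276) theta=-1051/2552 (≈-0.4118)
After 5 (propagate distance d=25): x=10289/2552 (≈4.0317) theta=-1051/2552 (≈-0.4118)
After 6 (thin lens f=50): x=10289/2552 (≈4.0317) theta=-62839/127600 (≈-0.4925)
After 7 (propagate distance d=36): x=-873877/63800 (≈-13.6971) theta=-62839/127600 (≈-0.4925)
After 8 (thin lens f=14): x=-873877/63800 (≈-13.6971) theta=108501/223300 (≈0.4859)
After 9 (propagate distance d=22 (to screen)): x=-268619/89320 (≈-3.0074) theta=108501/223300 (≈0.4859)
|theta_initial|=0.5000 |theta_final|=108501/223300 (≈0.4859) -> not increased

Answer: no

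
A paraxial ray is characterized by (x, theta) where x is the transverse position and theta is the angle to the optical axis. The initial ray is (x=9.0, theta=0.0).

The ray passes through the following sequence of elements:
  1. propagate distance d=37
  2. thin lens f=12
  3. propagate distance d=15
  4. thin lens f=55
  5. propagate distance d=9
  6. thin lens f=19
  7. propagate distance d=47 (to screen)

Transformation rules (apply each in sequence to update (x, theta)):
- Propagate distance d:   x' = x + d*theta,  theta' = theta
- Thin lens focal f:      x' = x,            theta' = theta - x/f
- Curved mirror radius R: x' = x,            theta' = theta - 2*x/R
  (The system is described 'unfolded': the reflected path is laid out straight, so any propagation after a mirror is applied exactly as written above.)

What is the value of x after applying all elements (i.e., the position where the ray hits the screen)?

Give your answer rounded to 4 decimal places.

Answer: -20.6067

Derivation:
Initial: x=9.0000 theta=0.0000
After 1 (propagate distance d=37): x=9.0000 theta=0.0000
After 2 (thin lens f=12): x=9.0000 theta=-0.7500
After 3 (propagate distance d=15): x=-2.2500 theta=-0.7500
After 4 (thin lens f=55): x=-2.2500 theta=-39/55 (≈-0.7091)
After 5 (propagate distance d=9): x=-1899/220 (≈-8.6318) theta=-39/55 (≈-0.7091)
After 6 (thin lens f=19): x=-1899/220 (≈-8.6318) theta=-213/836 (≈-0.2548)
After 7 (propagate distance d=47 (to screen)): x=-21534/1045 (≈-20.6067) theta=-213/836 (≈-0.2548)
Rounded to 4 decimal places: x = -20.6067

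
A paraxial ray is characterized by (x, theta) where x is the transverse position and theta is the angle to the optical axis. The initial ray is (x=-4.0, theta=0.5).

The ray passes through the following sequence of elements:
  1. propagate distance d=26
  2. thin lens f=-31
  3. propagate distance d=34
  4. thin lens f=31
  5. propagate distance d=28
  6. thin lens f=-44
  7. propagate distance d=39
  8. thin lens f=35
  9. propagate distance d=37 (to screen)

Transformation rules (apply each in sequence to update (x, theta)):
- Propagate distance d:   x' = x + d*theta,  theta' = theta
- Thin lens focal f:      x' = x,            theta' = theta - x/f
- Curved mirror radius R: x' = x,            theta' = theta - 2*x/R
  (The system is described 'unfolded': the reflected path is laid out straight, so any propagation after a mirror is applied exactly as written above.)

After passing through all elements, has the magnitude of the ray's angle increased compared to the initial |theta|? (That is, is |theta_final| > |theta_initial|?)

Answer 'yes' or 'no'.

Answer: yes

Derivation:
Initial: x=-4.0000 theta=0.5000
After 1 (propagate distance d=26): x=9.0000 theta=0.5000
After 2 (thin lens f=-31): x=9.0000 theta=49/62 (≈0.7903)
After 3 (propagate distance d=34): x=1112/31 (≈35.8710) theta=49/62 (≈0.7903)
After 4 (thin lens f=31): x=1112/31 (≈35.8710) theta=-705/1922 (≈-0.3668)
After 5 (propagate distance d=28): x=24602/961 (≈25.6004) theta=-705/1922 (≈-0.3668)
After 6 (thin lens f=-44): x=24602/961 (≈25.6004) theta=2273/10571 (≈0.2150)
After 7 (propagate distance d=39): x=359269/10571 (≈33.9863) theta=2273/10571 (≈0.2150)
After 8 (thin lens f=35): x=359269/10571 (≈33.9863) theta=-279714/369985 (≈-0.7560)
After 9 (propagate distance d=37 (to screen)): x=2224997/369985 (≈6.0137) theta=-279714/369985 (≈-0.7560)
|theta_initial|=0.5000 |theta_final|=279714/369985 (≈0.7560) -> increased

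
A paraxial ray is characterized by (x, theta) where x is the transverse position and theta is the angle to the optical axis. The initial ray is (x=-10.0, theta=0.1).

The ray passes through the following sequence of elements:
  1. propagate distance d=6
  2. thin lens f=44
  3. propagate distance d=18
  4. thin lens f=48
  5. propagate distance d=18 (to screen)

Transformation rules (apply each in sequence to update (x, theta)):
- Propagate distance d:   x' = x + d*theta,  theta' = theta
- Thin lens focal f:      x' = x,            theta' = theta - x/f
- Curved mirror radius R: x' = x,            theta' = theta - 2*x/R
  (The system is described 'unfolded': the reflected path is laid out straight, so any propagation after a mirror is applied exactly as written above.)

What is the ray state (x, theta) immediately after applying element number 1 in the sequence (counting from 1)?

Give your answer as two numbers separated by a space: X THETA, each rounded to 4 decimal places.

Initial: x=-10.0000 theta=0.1000
After 1 (propagate distance d=6): x=-9.4000 theta=0.1000
Rounded to 4 decimal places: x = -9.4000, theta = 0.1000

Answer: -9.4000 0.1000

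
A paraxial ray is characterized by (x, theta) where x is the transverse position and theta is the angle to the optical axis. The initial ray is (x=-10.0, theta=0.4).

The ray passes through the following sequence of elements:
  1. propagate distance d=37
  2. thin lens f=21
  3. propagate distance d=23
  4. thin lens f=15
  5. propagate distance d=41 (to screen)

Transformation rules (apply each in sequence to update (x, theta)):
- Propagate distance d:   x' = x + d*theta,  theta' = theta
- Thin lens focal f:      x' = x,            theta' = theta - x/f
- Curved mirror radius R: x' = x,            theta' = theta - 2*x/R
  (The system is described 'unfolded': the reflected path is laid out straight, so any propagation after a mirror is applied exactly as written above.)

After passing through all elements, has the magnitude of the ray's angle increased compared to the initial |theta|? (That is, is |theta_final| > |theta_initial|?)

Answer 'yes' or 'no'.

Answer: yes

Derivation:
Initial: x=-10.0000 theta=0.4000
After 1 (propagate distance d=37): x=4.8000 theta=0.4000
After 2 (thin lens f=21): x=4.8000 theta=6/35 (≈0.1714)
After 3 (propagate distance d=23): x=306/35 (≈8.7429) theta=6/35 (≈0.1714)
After 4 (thin lens f=15): x=306/35 (≈8.7429) theta=-72/175 (≈-0.4114)
After 5 (propagate distance d=41 (to screen)): x=-1422/175 (≈-8.1257) theta=-72/175 (≈-0.4114)
|theta_initial|=0.4000 |theta_final|=72/175 (≈0.4114) -> increased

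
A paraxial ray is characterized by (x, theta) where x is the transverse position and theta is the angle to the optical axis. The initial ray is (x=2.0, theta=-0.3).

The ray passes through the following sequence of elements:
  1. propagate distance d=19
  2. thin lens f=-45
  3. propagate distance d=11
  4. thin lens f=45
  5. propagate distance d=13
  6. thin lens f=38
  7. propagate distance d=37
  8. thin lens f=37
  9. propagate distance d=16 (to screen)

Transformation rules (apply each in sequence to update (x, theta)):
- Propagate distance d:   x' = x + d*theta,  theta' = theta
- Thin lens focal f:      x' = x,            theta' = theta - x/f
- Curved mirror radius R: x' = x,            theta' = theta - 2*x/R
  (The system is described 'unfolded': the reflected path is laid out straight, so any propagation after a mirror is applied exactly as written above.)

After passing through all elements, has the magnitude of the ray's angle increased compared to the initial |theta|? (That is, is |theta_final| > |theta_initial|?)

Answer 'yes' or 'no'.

Initial: x=2.0000 theta=-0.3000
After 1 (propagate distance d=19): x=-3.7000 theta=-0.3000
After 2 (thin lens f=-45): x=-3.7000 theta=-86/225 (≈-0.3822)
After 3 (propagate distance d=11): x=-3557/450 (≈-7.9044) theta=-86/225 (≈-0.3822)
After 4 (thin lens f=45): x=-3557/450 (≈-7.9044) theta=-4183/20250 (≈-0.2066)
After 5 (propagate distance d=13): x=-107222/10125 (≈-10.5898) theta=-4183/20250 (≈-0.2066)
After 6 (thin lens f=38): x=-107222/10125 (≈-10.5898) theta=5549/76950 (≈0.0721)
After 7 (propagate distance d=37): x=-1015957/128250 (≈-7.9217) theta=5549/76950 (≈0.0721)
After 8 (thin lens f=37): x=-1015957/128250 (≈-7.9217) theta=107222/374625 (≈0.2862)
After 9 (propagate distance d=16 (to screen)): x=-47580251/14235750 (≈-3.3423) theta=107222/374625 (≈0.2862)
|theta_initial|=0.3000 |theta_final|=107222/374625 (≈0.2862) -> not increased

Answer: no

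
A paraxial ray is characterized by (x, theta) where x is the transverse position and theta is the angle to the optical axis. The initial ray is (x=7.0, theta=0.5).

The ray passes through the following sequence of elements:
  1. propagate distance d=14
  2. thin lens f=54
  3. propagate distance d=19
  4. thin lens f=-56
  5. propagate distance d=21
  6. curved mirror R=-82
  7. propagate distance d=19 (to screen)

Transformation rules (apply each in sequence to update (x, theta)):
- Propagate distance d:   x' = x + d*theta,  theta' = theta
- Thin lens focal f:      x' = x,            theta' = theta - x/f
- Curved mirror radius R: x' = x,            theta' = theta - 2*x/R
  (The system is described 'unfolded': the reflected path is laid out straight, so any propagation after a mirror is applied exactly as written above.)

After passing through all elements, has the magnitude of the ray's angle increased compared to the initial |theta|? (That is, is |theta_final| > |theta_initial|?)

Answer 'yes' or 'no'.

Initial: x=7.0000 theta=0.5000
After 1 (propagate distance d=14): x=14.0000 theta=0.5000
After 2 (thin lens f=54): x=14.0000 theta=13/54 (≈0.2407)
After 3 (propagate distance d=19): x=1003/54 (≈18.5741) theta=13/54 (≈0.2407)
After 4 (thin lens f=-56): x=1003/54 (≈18.5741) theta=577/1008 (≈0.5724)
After 5 (propagate distance d=21): x=13217/432 (≈30.5949) theta=577/1008 (≈0.5724)
After 6 (curved mirror R=-82): x=13217/432 (≈30.5949) theta=81745/61992 (≈1.3186)
After 7 (propagate distance d=19 (to screen)): x=766621/13776 (≈55.6490) theta=81745/61992 (≈1.3186)
|theta_initial|=0.5000 |theta_final|=81745/61992 (≈1.3186) -> increased

Answer: yes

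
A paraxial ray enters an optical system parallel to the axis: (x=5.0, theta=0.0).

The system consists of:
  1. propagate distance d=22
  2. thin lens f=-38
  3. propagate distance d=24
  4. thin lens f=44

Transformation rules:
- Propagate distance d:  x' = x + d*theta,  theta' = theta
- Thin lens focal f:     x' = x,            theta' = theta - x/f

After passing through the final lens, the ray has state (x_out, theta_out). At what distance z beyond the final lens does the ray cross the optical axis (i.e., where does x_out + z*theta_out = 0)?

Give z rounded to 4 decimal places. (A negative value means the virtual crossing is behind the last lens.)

Initial: x=5.0000 theta=0.0000
After 1 (propagate distance d=22): x=5.0000 theta=0.0000
After 2 (thin lens f=-38): x=5.0000 theta=5/38 (≈0.1316)
After 3 (propagate distance d=24): x=155/19 (≈8.1579) theta=5/38 (≈0.1316)
After 4 (thin lens f=44): x=155/19 (≈8.1579) theta=-45/836 (≈-0.0538)
z_focus = -x_out/theta_out = -(155/19)/(-45/836) = 1364/9 ≈ 151.5556
Rounded to 4 decimal places: z = 151.5556

Answer: 151.5556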